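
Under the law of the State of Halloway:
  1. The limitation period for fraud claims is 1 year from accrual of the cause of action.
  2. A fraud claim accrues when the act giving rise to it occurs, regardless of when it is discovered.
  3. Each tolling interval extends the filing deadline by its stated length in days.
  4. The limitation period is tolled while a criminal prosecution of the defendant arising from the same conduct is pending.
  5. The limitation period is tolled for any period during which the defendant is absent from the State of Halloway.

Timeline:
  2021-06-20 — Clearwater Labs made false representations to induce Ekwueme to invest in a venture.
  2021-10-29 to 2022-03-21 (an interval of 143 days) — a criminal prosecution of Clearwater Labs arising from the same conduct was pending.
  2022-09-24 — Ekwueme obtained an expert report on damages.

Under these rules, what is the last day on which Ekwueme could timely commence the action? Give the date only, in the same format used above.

The cause of action accrued on 2021-06-20, the date of the act.
1 year from 2021-06-20 is 2022-06-20.
The period was tolled for 143 days by the pending criminal prosecution (2021-10-29 to 2022-03-21), pushing the deadline to 2022-11-10.
Nothing else in the chronology tolls or restarts the period.

2022-11-10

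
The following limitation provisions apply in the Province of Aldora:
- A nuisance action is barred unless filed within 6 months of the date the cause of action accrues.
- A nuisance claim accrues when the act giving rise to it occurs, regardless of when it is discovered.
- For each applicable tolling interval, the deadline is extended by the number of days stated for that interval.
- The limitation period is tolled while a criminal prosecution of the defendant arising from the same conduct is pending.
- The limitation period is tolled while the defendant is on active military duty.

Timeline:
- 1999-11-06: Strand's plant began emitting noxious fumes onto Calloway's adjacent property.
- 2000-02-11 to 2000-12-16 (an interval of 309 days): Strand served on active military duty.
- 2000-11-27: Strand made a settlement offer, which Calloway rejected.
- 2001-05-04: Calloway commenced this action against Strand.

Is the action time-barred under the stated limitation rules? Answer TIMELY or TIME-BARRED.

The cause of action accrued on 1999-11-06, the date of the act.
6 months from 1999-11-06 is 2000-05-06.
The defendant's active military service from 2000-02-11 to 2000-12-16 tolled the period for 309 days, extending the deadline to 2001-03-11.
Nothing else in the chronology tolls or restarts the period.
The 2001-05-04 filing falls after the 2001-03-11 deadline; the claim is time-barred.

TIME-BARRED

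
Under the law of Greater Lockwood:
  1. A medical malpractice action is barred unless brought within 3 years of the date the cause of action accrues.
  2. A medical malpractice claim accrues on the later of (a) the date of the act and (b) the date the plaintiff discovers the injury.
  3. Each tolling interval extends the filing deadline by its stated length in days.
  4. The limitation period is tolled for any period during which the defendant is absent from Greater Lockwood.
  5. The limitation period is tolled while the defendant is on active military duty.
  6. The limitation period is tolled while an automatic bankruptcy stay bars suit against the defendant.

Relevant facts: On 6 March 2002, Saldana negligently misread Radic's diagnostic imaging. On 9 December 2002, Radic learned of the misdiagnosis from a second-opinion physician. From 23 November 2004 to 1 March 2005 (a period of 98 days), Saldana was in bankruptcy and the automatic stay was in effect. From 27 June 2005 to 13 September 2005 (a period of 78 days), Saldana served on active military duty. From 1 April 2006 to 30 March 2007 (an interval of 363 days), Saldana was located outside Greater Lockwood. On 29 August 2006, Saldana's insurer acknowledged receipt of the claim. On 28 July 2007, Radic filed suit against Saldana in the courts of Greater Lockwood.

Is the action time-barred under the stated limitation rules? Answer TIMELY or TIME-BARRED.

TIME-BARRED

The claim accrued on 9 December 2002 — the later of the 6 March 2002 act and the 9 December 2002 discovery.
Adding the 3 years base period to 9 December 2002 gives a deadline of 9 December 2005, before any tolling.
Because the automatic bankruptcy stay ran from 23 November 2004 to 1 March 2005, the deadline is extended by 98 days to 17 March 2006.
The period was tolled for 78 days by the defendant's active military service (27 June 2005 to 13 September 2005), pushing the deadline to 3 June 2006.
The period was tolled for 363 days by the defendant's absence from the jurisdiction (1 April 2006 to 30 March 2007), pushing the deadline to 1 June 2007.
The other events in the timeline have no effect on the limitation period under the stated rules.
The 28 July 2007 filing falls after the 1 June 2007 deadline; the claim is time-barred.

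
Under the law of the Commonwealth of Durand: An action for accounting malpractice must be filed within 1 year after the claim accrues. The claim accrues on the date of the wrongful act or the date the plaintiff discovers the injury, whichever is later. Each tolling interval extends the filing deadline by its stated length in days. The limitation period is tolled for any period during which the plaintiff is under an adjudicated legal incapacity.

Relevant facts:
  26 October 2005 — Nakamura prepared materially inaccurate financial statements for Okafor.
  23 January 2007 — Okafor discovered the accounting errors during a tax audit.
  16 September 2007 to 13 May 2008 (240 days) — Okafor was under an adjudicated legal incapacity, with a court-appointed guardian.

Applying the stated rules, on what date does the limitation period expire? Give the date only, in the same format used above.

19 September 2008

Because discovery on 23 January 2007 post-dates the 26 October 2005 act, accrual under the later-of rule falls on 23 January 2007.
1 year from 23 January 2007 is 23 January 2008.
The period was tolled for 240 days by the plaintiff's legal incapacity (16 September 2007 to 13 May 2008), pushing the deadline to 19 September 2008.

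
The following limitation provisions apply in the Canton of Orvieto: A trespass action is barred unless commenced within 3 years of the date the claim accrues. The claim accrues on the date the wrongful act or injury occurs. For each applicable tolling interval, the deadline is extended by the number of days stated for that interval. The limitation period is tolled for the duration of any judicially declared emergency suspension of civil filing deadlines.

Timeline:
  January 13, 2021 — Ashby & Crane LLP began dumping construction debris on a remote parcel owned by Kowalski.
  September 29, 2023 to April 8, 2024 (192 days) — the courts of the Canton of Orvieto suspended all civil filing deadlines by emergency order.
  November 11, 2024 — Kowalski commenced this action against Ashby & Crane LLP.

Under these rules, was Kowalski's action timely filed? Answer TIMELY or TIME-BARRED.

The claim accrued on January 13, 2021, the date of the act.
Adding the 3 years base period to January 13, 2021 gives a deadline of January 13, 2024, before any tolling.
The emergency suspension of filing deadlines from September 29, 2023 to April 8, 2024 tolled the period for 192 days, extending the deadline to July 23, 2024.
Filing on November 11, 2024 missed the July 23, 2024 deadline — the action is time-barred.

TIME-BARRED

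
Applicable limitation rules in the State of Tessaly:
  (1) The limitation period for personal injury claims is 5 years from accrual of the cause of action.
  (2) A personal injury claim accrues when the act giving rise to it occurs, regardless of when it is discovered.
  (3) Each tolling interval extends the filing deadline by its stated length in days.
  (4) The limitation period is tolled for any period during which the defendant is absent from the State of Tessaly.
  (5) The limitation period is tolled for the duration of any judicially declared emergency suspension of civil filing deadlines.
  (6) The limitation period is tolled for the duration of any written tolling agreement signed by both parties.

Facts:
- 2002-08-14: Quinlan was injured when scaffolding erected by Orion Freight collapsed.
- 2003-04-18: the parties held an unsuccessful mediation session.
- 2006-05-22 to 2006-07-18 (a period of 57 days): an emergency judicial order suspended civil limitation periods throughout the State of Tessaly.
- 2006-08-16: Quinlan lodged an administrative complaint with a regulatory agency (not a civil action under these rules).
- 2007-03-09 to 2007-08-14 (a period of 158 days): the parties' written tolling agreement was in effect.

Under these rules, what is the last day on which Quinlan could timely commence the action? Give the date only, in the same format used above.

The claim accrued on 2002-08-14, when the wrongful act occurred.
Adding the 5 years base period to 2002-08-14 gives a deadline of 2007-08-14, before any tolling.
The emergency suspension of filing deadlines from 2006-05-22 to 2006-07-18 tolled the period for 57 days, extending the deadline to 2007-10-10.
The period was tolled for 158 days by the written tolling agreement (2007-03-09 to 2007-08-14), pushing the deadline to 2008-03-16.
Nothing else in the chronology tolls or restarts the period.

2008-03-16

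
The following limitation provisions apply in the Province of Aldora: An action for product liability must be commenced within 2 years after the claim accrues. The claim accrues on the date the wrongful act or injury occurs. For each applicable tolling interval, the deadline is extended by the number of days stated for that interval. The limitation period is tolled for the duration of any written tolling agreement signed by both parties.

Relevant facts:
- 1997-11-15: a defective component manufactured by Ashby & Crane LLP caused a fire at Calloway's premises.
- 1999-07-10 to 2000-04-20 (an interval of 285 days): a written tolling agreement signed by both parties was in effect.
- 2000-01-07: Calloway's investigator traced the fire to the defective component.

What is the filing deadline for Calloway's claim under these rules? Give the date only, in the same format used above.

2000-08-26

Accrual is governed by the date of the act, so the period began to run on 1997-11-15; the later discovery on 2000-01-07 is irrelevant under the stated rule.
The untolled deadline — 2 years after 1997-11-15 — is 1999-11-15.
The written tolling agreement from 1999-07-10 to 2000-04-20 tolled the period for 285 days, extending the deadline to 2000-08-26.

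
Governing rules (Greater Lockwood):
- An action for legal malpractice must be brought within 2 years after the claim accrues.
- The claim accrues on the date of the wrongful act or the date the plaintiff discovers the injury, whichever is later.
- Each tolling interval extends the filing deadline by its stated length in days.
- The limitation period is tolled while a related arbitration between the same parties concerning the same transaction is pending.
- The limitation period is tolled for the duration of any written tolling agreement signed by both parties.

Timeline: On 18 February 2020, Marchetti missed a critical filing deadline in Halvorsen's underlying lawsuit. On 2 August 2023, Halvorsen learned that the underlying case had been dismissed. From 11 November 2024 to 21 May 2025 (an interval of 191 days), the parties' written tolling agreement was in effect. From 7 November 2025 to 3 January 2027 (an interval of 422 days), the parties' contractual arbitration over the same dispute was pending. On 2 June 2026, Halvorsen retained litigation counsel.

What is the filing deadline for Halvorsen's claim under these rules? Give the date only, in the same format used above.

7 April 2027

Taking the later of the act (18 February 2020) and discovery (2 August 2023), the claim accrued on 2 August 2023.
Adding the 2 years base period to 2 August 2023 gives a deadline of 2 August 2025, before any tolling.
The written tolling agreement from 11 November 2024 to 21 May 2025 tolled the period for 191 days, extending the deadline to 9 February 2026.
The pending related arbitration from 7 November 2025 to 3 January 2027 tolled the period for 422 days, extending the deadline to 7 April 2027.
Nothing else in the chronology tolls or restarts the period.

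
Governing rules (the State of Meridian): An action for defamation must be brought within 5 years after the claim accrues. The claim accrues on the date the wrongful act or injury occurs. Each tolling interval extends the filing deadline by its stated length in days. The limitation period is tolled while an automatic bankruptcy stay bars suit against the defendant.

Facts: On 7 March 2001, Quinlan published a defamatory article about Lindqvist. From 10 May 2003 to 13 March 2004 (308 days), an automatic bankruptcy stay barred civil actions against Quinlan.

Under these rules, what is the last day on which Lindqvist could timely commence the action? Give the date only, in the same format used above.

The limitation period began to run on 7 March 2001.
The untolled deadline — 5 years after 7 March 2001 — is 7 March 2006.
The automatic bankruptcy stay from 10 May 2003 to 13 March 2004 tolled the period for 308 days, extending the deadline to 9 January 2007.

9 January 2007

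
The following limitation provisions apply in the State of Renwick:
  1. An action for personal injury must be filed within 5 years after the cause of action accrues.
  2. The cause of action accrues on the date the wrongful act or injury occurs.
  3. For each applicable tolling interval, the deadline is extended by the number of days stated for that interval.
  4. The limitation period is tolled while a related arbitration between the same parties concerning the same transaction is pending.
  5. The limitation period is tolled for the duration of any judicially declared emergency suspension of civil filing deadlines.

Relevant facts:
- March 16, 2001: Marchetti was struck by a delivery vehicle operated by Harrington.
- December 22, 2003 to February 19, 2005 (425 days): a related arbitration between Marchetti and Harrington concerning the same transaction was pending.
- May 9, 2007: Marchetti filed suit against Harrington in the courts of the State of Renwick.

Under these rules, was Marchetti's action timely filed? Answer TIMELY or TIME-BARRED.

TIMELY

The limitation period began to run on March 16, 2001.
The untolled deadline — 5 years after March 16, 2001 — is March 16, 2006.
The period was tolled for 425 days by the pending related arbitration (December 22, 2003 to February 19, 2005), pushing the deadline to May 15, 2007.
The May 9, 2007 filing precedes the May 15, 2007 deadline; the claim is timely.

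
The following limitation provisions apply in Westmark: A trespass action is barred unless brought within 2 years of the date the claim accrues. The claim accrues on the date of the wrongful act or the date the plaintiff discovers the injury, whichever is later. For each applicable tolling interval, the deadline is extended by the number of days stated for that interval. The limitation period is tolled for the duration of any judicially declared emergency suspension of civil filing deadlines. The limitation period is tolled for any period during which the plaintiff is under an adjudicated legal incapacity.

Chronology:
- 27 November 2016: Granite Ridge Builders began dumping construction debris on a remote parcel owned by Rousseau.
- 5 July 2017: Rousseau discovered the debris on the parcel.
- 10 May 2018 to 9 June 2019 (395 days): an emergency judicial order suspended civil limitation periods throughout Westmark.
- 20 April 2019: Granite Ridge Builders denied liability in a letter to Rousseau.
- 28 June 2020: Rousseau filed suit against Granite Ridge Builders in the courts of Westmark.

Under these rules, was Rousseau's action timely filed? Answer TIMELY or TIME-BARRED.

The claim accrued on 5 July 2017 — the later of the 27 November 2016 act and the 5 July 2017 discovery.
2 years from 5 July 2017 is 5 July 2019.
The emergency suspension of filing deadlines from 10 May 2018 to 9 June 2019 tolled the period for 395 days, extending the deadline to 3 August 2020.
Nothing else in the chronology tolls or restarts the period.
Filing on 28 June 2020 beat the 3 August 2020 deadline — the action is timely.

TIMELY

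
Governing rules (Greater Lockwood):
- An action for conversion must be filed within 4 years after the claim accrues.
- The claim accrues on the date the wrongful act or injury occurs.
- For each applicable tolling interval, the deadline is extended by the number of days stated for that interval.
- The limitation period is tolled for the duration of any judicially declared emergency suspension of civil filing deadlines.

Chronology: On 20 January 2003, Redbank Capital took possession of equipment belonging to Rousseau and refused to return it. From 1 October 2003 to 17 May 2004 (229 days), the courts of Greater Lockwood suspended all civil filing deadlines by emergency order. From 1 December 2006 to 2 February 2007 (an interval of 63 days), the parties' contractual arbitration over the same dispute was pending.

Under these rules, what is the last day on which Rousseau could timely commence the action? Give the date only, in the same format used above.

The claim accrued on 20 January 2003, when the wrongful act occurred.
Adding the 4 years base period to 20 January 2003 gives a deadline of 20 January 2007, before any tolling.
The emergency suspension of filing deadlines from 1 October 2003 to 17 May 2004 tolled the period for 229 days, extending the deadline to 6 September 2007.
No stated provision tolls the period for a pending arbitration, so the interval from 1 December 2006 to 2 February 2007 has no effect on the deadline.

6 September 2007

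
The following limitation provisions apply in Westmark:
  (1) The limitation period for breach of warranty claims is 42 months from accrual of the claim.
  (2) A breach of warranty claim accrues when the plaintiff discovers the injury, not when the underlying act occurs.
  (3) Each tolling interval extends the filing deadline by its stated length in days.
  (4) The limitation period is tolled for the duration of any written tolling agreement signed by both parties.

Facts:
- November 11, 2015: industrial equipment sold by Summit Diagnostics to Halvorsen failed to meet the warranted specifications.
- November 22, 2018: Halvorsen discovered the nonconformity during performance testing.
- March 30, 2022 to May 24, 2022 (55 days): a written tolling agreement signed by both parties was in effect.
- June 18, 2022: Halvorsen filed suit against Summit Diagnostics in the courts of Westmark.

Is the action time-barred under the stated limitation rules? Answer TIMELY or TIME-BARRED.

TIMELY

Under the discovery rule, the claim accrued on November 22, 2018, when Halvorsen discovered the injury — not on the November 11, 2015 date of the underlying act.
The untolled deadline — 42 months after November 22, 2018 — is May 22, 2022.
Because the written tolling agreement ran from March 30, 2022 to May 24, 2022, the deadline is extended by 55 days to July 16, 2022.
Filing on June 18, 2022 beat the July 16, 2022 deadline — the action is timely.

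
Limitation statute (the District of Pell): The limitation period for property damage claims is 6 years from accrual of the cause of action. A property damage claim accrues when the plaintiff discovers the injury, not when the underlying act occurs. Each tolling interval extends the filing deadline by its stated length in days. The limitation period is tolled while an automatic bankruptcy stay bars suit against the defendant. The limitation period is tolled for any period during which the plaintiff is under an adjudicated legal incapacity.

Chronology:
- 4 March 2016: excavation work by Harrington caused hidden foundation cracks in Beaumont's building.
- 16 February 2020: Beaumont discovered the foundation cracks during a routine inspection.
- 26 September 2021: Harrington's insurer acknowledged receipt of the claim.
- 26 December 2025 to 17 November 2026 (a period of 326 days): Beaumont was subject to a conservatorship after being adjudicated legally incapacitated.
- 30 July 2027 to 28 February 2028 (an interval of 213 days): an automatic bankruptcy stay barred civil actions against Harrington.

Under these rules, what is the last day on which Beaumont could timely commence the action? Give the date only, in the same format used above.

8 January 2027

Accrual is tied to discovery, so the period began on 16 February 2020 rather than on 4 March 2016 when the act occurred.
6 years from 16 February 2020 is 16 February 2026.
Because the plaintiff's legal incapacity ran from 26 December 2025 to 17 November 2026, the deadline is extended by 326 days to 8 January 2027.
The automatic bankruptcy stay from 30 July 2027 to 28 February 2028 began after the period had already run on 8 January 2027, so it has no tolling effect.
None of the other events listed affects the running of the period under the stated rules.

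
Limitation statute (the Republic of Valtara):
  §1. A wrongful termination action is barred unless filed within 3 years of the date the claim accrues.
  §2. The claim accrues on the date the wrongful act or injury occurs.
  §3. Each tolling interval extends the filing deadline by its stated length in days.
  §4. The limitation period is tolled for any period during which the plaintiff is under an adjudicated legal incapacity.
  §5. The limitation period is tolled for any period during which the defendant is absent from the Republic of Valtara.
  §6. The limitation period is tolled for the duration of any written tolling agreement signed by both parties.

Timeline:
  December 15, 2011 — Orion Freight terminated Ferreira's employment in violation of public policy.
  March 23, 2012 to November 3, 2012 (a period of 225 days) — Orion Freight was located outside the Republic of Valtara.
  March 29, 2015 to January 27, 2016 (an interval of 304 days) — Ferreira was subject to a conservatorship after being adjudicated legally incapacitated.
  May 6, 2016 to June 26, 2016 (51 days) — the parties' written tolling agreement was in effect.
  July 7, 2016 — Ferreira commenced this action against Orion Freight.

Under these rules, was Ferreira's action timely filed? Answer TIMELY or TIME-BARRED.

TIMELY

The claim accrued on December 15, 2011, the date of the act.
3 years from December 15, 2011 is December 15, 2014.
The defendant's absence from the jurisdiction from March 23, 2012 to November 3, 2012 tolled the period for 225 days, extending the deadline to July 28, 2015.
The period was tolled for 304 days by the plaintiff's legal incapacity (March 29, 2015 to January 27, 2016), pushing the deadline to May 27, 2016.
Because the written tolling agreement ran from May 6, 2016 to June 26, 2016, the deadline is extended by 51 days to July 17, 2016.
Filing on July 7, 2016 beat the July 17, 2016 deadline — the action is timely.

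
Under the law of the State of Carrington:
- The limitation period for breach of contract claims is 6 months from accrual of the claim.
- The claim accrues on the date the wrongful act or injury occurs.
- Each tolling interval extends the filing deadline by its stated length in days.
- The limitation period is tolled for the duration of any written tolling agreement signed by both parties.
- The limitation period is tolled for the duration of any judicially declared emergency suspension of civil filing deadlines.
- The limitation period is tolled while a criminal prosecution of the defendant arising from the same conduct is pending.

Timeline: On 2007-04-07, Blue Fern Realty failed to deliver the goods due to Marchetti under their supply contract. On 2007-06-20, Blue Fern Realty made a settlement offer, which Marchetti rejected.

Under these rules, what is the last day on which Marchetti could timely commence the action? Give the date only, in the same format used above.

2007-10-07

The limitation period began to run on 2007-04-07.
The untolled deadline — 6 months after 2007-04-07 — is 2007-10-07.
None of the other events listed affects the running of the period under the stated rules.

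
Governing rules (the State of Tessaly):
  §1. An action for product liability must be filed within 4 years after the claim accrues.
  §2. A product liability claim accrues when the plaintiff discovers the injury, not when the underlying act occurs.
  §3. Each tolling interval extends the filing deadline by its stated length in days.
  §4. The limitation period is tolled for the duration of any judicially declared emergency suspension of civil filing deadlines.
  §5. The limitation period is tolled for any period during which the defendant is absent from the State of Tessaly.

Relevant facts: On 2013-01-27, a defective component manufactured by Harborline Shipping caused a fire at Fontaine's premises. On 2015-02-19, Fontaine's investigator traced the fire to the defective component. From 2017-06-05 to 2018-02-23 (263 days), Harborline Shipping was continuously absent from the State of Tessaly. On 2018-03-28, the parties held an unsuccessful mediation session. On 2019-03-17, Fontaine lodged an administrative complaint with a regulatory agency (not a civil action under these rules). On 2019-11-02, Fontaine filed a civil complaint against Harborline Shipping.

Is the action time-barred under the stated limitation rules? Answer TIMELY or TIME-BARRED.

Under the discovery rule, the claim accrued on 2015-02-19, when Fontaine discovered the injury — not on the 2013-01-27 date of the underlying act.
4 years from 2015-02-19 is 2019-02-19.
The period was tolled for 263 days by the defendant's absence from the jurisdiction (2017-06-05 to 2018-02-23), pushing the deadline to 2019-11-09.
The other events in the timeline have no effect on the limitation period under the stated rules.
The 2019-11-02 filing precedes the 2019-11-09 deadline; the claim is timely.

TIMELY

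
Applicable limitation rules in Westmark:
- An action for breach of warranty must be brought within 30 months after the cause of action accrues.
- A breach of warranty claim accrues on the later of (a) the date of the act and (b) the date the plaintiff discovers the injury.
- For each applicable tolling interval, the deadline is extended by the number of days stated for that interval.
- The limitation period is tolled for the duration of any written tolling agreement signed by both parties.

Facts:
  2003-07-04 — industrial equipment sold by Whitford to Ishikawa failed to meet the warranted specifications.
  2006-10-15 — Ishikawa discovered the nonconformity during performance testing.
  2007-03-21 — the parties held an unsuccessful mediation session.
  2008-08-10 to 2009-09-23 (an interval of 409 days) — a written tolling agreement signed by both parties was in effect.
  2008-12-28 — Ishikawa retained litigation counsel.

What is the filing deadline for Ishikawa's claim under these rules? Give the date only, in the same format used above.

2010-05-29

Because discovery on 2006-10-15 post-dates the 2003-07-04 act, accrual under the later-of rule falls on 2006-10-15.
30 months from 2006-10-15 is 2009-04-15.
The written tolling agreement from 2008-08-10 to 2009-09-23 tolled the period for 409 days, extending the deadline to 2010-05-29.
The other events in the timeline have no effect on the limitation period under the stated rules.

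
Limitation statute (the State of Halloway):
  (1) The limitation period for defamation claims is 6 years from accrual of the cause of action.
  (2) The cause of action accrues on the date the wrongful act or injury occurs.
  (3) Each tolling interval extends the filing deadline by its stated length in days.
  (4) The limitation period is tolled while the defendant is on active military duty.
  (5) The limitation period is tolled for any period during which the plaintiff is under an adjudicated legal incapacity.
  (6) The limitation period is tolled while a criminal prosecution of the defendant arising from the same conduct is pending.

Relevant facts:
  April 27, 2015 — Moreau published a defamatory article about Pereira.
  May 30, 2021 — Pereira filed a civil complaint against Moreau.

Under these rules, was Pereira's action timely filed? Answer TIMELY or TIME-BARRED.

The claim accrued on April 27, 2015, when the wrongful act occurred.
The untolled deadline — 6 years after April 27, 2015 — is April 27, 2021.
The May 30, 2021 filing falls after the April 27, 2021 deadline; the claim is time-barred.

TIME-BARRED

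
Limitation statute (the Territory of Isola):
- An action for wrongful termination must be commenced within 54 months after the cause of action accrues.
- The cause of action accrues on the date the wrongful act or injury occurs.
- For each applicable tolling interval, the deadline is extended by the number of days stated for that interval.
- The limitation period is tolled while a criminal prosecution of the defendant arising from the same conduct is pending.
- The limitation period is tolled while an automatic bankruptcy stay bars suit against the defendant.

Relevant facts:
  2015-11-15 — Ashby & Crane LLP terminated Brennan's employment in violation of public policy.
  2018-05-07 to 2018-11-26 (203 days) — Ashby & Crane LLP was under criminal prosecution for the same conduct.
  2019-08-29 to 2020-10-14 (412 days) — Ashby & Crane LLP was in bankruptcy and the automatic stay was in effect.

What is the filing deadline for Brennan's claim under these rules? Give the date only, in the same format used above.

The cause of action accrued on 2015-11-15, the date of the act.
54 months from 2015-11-15 is 2020-05-15.
Because the pending criminal prosecution ran from 2018-05-07 to 2018-11-26, the deadline is extended by 203 days to 2020-12-04.
Because the automatic bankruptcy stay ran from 2019-08-29 to 2020-10-14, the deadline is extended by 412 days to 2022-01-20.

2022-01-20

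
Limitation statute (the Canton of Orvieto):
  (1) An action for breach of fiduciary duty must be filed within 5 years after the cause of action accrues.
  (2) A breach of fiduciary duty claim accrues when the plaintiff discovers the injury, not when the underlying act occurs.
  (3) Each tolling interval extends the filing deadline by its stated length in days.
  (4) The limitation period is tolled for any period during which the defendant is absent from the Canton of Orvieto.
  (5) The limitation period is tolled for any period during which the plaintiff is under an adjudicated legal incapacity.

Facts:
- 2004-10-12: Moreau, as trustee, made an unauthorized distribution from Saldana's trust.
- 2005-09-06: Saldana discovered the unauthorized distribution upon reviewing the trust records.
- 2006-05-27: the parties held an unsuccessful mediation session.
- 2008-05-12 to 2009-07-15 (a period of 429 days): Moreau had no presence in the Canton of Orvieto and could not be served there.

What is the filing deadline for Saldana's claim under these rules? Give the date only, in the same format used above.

2011-11-09

Under the discovery rule, the claim accrued on 2005-09-06, when Saldana discovered the injury — not on the 2004-10-12 date of the underlying act.
Adding the 5 years base period to 2005-09-06 gives a deadline of 2010-09-06, before any tolling.
The period was tolled for 429 days by the defendant's absence from the jurisdiction (2008-05-12 to 2009-07-15), pushing the deadline to 2011-11-09.
None of the other events listed affects the running of the period under the stated rules.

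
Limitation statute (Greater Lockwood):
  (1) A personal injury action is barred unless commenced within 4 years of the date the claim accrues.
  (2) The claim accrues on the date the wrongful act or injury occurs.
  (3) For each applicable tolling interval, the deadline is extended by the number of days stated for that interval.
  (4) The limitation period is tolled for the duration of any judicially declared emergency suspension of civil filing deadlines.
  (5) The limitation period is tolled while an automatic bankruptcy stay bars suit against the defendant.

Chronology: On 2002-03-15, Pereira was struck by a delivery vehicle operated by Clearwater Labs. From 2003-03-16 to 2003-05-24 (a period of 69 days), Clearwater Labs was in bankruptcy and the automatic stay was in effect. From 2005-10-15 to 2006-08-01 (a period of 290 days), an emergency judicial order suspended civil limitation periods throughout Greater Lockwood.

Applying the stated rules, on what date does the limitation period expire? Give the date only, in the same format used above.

The claim accrued on 2002-03-15, the date of the act.
The untolled deadline — 4 years after 2002-03-15 — is 2006-03-15.
The automatic bankruptcy stay from 2003-03-16 to 2003-05-24 tolled the period for 69 days, extending the deadline to 2006-05-23.
The period was tolled for 290 days by the emergency suspension of filing deadlines (2005-10-15 to 2006-08-01), pushing the deadline to 2007-03-09.

2007-03-09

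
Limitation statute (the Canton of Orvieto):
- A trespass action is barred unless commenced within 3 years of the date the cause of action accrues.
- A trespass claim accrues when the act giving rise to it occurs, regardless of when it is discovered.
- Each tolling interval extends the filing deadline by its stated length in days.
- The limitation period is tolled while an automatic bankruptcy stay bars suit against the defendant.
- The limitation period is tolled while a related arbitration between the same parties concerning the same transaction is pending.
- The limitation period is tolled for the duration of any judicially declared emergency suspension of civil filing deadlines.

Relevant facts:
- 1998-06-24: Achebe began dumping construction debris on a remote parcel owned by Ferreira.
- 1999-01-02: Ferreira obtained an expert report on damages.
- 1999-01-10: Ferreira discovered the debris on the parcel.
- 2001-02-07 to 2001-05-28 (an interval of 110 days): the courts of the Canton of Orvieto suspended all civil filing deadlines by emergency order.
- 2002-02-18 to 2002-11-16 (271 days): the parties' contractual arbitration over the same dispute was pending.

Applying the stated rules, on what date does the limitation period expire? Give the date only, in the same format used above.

Accrual is governed by the date of the act, so the period began to run on 1998-06-24; the later discovery on 1999-01-10 is irrelevant under the stated rule.
3 years from 1998-06-24 is 2001-06-24.
The emergency suspension of filing deadlines from 2001-02-07 to 2001-05-28 tolled the period for 110 days, extending the deadline to 2001-10-12.
The pending related arbitration from 2002-02-18 to 2002-11-16 began after the period had already run on 2001-10-12, so it has no tolling effect.
The other events in the timeline have no effect on the limitation period under the stated rules.

2001-10-12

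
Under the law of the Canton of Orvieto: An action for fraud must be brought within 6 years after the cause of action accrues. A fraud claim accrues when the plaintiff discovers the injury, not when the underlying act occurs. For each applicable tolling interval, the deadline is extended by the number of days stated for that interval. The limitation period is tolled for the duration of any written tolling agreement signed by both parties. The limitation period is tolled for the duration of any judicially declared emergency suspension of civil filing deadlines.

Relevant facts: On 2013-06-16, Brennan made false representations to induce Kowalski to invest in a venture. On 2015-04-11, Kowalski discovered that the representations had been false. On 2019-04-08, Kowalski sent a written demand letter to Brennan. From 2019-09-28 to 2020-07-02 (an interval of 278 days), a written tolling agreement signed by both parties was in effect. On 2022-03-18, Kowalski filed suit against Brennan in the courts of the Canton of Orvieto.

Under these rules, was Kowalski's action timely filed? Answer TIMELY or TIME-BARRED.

Under the discovery rule, the claim accrued on 2015-04-11, when Kowalski discovered the injury — not on the 2013-06-16 date of the underlying act.
Adding the 6 years base period to 2015-04-11 gives a deadline of 2021-04-11, before any tolling.
The period was tolled for 278 days by the written tolling agreement (2019-09-28 to 2020-07-02), pushing the deadline to 2022-01-14.
Nothing else in the chronology tolls or restarts the period.
Kowalski filed on 2022-03-18, after the 2022-01-14 deadline, so the action is time-barred.

TIME-BARRED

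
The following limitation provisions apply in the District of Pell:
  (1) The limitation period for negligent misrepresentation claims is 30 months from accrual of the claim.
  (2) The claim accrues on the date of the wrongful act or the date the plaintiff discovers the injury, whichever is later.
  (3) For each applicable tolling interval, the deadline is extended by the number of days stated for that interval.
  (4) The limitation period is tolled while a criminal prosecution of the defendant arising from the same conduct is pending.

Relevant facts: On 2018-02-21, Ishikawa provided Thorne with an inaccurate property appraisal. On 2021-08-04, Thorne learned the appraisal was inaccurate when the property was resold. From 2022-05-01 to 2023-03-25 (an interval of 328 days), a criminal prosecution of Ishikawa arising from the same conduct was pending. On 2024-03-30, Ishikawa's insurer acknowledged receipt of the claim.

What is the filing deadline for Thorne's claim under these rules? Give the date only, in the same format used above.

Taking the later of the act (2018-02-21) and discovery (2021-08-04), the claim accrued on 2021-08-04.
Adding the 30 months base period to 2021-08-04 gives a deadline of 2024-02-04, before any tolling.
The pending criminal prosecution from 2022-05-01 to 2023-03-25 tolled the period for 328 days, extending the deadline to 2024-12-28.
Nothing else in the chronology tolls or restarts the period.

2024-12-28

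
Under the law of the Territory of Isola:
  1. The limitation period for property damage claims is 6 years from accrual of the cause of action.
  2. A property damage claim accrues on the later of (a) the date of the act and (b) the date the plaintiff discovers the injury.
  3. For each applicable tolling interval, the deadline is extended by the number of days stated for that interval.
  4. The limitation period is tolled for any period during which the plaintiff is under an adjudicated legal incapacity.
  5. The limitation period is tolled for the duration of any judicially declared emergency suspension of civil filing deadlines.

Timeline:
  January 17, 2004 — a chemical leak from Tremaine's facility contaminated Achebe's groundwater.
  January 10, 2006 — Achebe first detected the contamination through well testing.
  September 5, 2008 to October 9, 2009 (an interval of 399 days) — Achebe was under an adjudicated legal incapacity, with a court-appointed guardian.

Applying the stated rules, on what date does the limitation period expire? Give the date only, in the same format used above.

Taking the later of the act (January 17, 2004) and discovery (January 10, 2006), the claim accrued on January 10, 2006.
The untolled deadline — 6 years after January 10, 2006 — is January 10, 2012.
The plaintiff's legal incapacity from September 5, 2008 to October 9, 2009 tolled the period for 399 days, extending the deadline to February 12, 2013.

February 12, 2013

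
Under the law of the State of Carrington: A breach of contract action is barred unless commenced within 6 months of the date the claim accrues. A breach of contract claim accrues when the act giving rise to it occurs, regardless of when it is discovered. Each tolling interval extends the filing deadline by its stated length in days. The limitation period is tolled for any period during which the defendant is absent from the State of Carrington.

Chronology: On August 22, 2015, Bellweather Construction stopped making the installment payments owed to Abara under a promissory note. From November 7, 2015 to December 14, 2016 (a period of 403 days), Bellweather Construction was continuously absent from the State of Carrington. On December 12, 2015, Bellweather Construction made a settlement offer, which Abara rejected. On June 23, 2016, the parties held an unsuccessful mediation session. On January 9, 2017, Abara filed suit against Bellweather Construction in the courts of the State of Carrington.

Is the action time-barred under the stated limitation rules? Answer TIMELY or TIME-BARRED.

TIMELY

The claim accrued on August 22, 2015, the date of the act.
The untolled deadline — 6 months after August 22, 2015 — is February 22, 2016.
The defendant's absence from the jurisdiction from November 7, 2015 to December 14, 2016 tolled the period for 403 days, extending the deadline to March 31, 2017.
Nothing else in the chronology tolls or restarts the period.
The January 9, 2017 filing precedes the March 31, 2017 deadline; the claim is timely.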